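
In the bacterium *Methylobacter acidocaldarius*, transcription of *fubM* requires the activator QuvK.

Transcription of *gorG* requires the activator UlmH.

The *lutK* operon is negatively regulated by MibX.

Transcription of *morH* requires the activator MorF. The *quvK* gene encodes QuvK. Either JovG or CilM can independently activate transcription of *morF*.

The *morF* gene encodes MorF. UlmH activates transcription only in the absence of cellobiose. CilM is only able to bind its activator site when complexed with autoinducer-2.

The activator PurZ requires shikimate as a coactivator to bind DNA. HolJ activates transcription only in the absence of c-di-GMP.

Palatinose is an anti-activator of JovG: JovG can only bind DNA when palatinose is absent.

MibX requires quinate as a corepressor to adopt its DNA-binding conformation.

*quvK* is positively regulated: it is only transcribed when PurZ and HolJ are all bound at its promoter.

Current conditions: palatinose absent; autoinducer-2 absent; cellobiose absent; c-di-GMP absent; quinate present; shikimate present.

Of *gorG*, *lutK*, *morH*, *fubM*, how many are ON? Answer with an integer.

3

Cellobiose is absent, so UlmH is active.
No repressor is bound and UlmH is active, so *gorG* is transcribed.
→ *gorG* is ON.
Quinate is present, so MibX is active.
With repressor MibX bound, *lutK* is not transcribed.
→ *lutK* is OFF.
Palatinose is absent, so JovG is active.
Autoinducer-2 is absent, so CilM is inactive.
Activator JovG is present, so *morF* is transcribed.
So MorF is produced and active.
No repressor is bound and MorF is active, so *morH* is transcribed.
→ *morH* is ON.
Shikimate is present, so PurZ is active.
c-di-GMP is absent, so HolJ is active.
No repressor is bound and PurZ and HolJ are active, so *quvK* is transcribed.
So QuvK is produced and active.
No repressor is bound and QuvK is active, so *fubM* is transcribed.
→ *fubM* is ON.
3 of the 4 genes are transcribed.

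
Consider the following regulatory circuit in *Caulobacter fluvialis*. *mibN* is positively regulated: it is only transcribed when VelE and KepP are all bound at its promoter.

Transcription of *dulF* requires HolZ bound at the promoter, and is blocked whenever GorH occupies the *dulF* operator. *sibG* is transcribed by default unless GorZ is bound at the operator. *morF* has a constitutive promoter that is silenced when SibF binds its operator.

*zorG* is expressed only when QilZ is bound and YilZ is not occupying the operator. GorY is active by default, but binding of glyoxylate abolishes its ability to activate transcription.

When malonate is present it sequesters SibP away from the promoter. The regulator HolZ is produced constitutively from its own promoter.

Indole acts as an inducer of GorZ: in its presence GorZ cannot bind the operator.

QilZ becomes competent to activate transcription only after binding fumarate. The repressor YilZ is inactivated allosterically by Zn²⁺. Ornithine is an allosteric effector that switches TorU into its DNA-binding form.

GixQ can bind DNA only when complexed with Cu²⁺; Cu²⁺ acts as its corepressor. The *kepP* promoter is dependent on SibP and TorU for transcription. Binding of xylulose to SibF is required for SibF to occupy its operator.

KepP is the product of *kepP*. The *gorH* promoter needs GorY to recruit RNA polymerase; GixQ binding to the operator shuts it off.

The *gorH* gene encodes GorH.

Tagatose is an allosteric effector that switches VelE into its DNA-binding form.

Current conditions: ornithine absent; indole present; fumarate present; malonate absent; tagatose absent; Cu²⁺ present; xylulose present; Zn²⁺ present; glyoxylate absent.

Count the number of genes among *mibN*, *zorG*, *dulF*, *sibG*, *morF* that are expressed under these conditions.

Tagatose is absent, so VelE is inactive.
Malonate is absent, so SibP is active.
Ornithine is absent, so TorU is inactive.
Required activator TorU is absent, so *kepP* is not transcribed.
So KepP is not produced.
Required activator VelE is absent, so *mibN* is not transcribed.
→ *mibN* is OFF.
Fumarate is present, so QilZ is active.
Zn²⁺ is present, so YilZ is inactive.
No repressor is bound and QilZ is active, so *zorG* is transcribed.
→ *zorG* is ON.
HolZ is produced constitutively and is active.
Glyoxylate is absent, so GorY is active.
Cu²⁺ is present, so GixQ is active.
With repressor GixQ bound, *gorH* is not transcribed.
So GorH is not produced.
No repressor is bound and HolZ is active, so *dulF* is transcribed.
→ *dulF* is ON.
Indole is present, so GorZ is inactive.
With no repressor bound, *sibG* is transcribed.
→ *sibG* is ON.
Xylulose is present, so SibF is active.
With repressor SibF bound, *morF* is not transcribed.
→ *morF* is OFF.
3 of the 5 genes are transcribed.

3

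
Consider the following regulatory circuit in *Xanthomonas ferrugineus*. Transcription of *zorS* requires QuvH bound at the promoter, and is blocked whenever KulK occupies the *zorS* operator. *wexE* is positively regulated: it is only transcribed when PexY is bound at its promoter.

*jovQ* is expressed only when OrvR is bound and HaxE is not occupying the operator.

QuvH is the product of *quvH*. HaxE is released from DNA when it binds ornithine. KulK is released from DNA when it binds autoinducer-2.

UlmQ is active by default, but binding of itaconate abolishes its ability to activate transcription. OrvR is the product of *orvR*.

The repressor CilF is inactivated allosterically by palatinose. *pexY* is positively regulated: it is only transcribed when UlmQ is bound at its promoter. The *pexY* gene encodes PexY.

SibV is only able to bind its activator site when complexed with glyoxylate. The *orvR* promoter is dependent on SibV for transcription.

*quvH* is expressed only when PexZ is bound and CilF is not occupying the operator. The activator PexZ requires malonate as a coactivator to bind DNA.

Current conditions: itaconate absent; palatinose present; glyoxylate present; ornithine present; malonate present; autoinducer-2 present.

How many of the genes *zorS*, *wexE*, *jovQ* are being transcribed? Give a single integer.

3

Palatinose is present, so CilF is inactive.
Malonate is present, so PexZ is active.
No repressor is bound and PexZ is active, so *quvH* is transcribed.
So QuvH is produced and active.
Autoinducer-2 is present, so KulK is inactive.
No repressor is bound and QuvH is active, so *zorS* is transcribed.
→ *zorS* is ON.
Itaconate is absent, so UlmQ is active.
No repressor is bound and UlmQ is active, so *pexY* is transcribed.
So PexY is produced and active.
No repressor is bound and PexY is active, so *wexE* is transcribed.
→ *wexE* is ON.
Ornithine is present, so HaxE is inactive.
Glyoxylate is present, so SibV is active.
No repressor is bound and SibV is active, so *orvR* is transcribed.
So OrvR is produced and active.
No repressor is bound and OrvR is active, so *jovQ* is transcribed.
→ *jovQ* is ON.
3 of the 3 genes are transcribed.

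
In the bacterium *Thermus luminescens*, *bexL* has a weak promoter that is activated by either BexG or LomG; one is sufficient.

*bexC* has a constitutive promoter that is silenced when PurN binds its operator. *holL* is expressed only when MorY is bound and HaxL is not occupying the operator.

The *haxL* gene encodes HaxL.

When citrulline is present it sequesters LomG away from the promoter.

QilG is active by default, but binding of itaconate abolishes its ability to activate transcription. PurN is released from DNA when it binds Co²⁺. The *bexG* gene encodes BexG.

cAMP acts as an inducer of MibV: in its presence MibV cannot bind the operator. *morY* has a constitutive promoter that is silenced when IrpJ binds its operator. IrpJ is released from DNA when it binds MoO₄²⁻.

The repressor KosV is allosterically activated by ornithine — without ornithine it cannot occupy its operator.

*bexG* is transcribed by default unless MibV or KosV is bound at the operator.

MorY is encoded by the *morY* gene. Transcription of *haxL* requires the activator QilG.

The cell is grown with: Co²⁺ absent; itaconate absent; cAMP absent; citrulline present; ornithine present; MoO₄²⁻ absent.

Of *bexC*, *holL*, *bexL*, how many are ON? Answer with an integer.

Co²⁺ is absent, so PurN is active.
With repressor PurN bound, *bexC* is not transcribed.
→ *bexC* is OFF.
Itaconate is absent, so QilG is active.
No repressor is bound and QilG is active, so *haxL* is transcribed.
So HaxL is produced and active.
MoO₄²⁻ is absent, so IrpJ is active.
With repressor IrpJ bound, *morY* is not transcribed.
So MorY is not produced.
With repressor HaxL bound, *holL* is not transcribed.
→ *holL* is OFF.
cAMP is absent, so MibV is active.
Ornithine is present, so KosV is active.
With repressor MibV bound, *bexG* is not transcribed.
So BexG is not produced.
Citrulline is present, so LomG is inactive.
No activator is available at the *bexL* promoter, so *bexL* is not transcribed.
→ *bexL* is OFF.
0 of the 3 genes are transcribed.

0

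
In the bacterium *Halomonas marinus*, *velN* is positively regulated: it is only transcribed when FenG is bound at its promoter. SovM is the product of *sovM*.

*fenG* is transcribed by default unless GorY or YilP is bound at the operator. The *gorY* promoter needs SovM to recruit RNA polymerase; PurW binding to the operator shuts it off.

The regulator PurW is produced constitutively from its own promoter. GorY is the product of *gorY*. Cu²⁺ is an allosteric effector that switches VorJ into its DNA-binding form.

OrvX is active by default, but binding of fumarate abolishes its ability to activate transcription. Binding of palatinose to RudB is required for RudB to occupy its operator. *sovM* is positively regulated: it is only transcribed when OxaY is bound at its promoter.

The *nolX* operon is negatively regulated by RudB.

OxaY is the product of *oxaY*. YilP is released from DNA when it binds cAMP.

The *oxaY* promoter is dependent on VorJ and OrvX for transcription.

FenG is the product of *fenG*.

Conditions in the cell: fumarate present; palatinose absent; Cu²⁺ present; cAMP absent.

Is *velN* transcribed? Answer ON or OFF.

OFF

Cu²⁺ is present, so VorJ is active.
Fumarate is present, so OrvX is inactive.
Required activator OrvX is absent, so *oxaY* is not transcribed.
So OxaY is not produced.
Required activator OxaY is absent, so *sovM* is not transcribed.
So SovM is not produced.
PurW is produced constitutively and is active.
With repressor PurW bound, *gorY* is not transcribed.
So GorY is not produced.
cAMP is absent, so YilP is active.
With repressor YilP bound, *fenG* is not transcribed.
So FenG is not produced.
Required activator FenG is absent, so *velN* is not transcribed.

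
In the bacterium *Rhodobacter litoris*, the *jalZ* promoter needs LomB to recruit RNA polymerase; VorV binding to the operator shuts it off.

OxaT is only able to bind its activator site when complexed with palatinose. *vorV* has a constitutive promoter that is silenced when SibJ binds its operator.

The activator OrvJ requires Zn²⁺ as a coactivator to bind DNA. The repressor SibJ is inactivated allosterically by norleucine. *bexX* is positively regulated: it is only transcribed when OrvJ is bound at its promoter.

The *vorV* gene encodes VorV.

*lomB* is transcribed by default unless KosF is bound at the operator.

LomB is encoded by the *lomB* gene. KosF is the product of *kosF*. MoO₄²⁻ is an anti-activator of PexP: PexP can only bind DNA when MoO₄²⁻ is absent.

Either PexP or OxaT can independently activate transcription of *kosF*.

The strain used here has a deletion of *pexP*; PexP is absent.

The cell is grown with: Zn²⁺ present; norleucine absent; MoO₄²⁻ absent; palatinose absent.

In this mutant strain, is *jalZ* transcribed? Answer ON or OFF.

ON

PexP is non-functional in this strain, so it has no effect.
Palatinose is absent, so OxaT is inactive.
No activator is available at the *kosF* promoter, so *kosF* is not transcribed.
So KosF is not produced.
With no repressor bound, *lomB* is transcribed.
So LomB is produced and active.
Norleucine is absent, so SibJ is active.
With repressor SibJ bound, *vorV* is not transcribed.
So VorV is not produced.
No repressor is bound and LomB is active, so *jalZ* is transcribed.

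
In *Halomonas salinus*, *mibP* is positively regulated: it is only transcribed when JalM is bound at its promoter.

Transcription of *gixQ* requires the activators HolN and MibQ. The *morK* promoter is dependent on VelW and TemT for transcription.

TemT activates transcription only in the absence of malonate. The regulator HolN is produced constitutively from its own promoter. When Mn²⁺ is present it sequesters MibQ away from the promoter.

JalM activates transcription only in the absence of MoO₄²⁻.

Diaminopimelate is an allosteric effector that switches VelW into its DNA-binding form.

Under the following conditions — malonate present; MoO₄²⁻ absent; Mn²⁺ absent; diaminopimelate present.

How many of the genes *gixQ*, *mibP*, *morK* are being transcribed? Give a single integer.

HolN is produced constitutively and is active.
Mn²⁺ is absent, so MibQ is active.
No repressor is bound and HolN and MibQ are active, so *gixQ* is transcribed.
→ *gixQ* is ON.
MoO₄²⁻ is absent, so JalM is active.
No repressor is bound and JalM is active, so *mibP* is transcribed.
→ *mibP* is ON.
Diaminopimelate is present, so VelW is active.
Malonate is present, so TemT is inactive.
Required activator TemT is absent, so *morK* is not transcribed.
→ *morK* is OFF.
2 of the 3 genes are transcribed.

2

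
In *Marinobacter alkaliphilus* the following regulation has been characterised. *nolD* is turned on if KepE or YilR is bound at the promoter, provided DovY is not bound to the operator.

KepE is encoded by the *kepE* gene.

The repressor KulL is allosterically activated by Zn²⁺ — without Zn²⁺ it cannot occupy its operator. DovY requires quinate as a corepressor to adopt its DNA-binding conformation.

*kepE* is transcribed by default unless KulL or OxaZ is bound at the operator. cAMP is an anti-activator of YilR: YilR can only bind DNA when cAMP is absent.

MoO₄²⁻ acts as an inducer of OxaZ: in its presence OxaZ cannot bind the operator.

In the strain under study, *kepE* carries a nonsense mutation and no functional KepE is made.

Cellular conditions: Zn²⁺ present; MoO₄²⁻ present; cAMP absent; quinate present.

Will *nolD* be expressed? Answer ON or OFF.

Quinate is present, so DovY is active.
KepE is non-functional in this strain, so it has no effect.
cAMP is absent, so YilR is active.
With repressor DovY bound, *nolD* is not transcribed.

OFF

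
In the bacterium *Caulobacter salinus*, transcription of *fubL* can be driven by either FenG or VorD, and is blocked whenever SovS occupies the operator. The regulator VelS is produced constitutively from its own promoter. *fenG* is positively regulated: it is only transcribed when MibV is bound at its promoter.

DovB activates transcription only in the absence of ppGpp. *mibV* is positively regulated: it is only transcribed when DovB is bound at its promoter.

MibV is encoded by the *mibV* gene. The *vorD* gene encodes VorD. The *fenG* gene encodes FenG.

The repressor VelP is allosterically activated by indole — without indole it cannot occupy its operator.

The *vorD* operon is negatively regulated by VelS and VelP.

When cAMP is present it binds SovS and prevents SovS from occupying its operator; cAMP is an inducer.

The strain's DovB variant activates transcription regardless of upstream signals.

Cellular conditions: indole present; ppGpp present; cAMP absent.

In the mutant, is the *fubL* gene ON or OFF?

DovB is constitutively active in this strain.
No repressor is bound and DovB is active, so *mibV* is transcribed.
So MibV is produced and active.
No repressor is bound and MibV is active, so *fenG* is transcribed.
So FenG is produced and active.
cAMP is absent, so SovS is active.
VelS is produced constitutively and is active.
Indole is present, so VelP is active.
With repressor VelS bound, *vorD* is not transcribed.
So VorD is not produced.
With repressor SovS bound, *fubL* is not transcribed.

OFF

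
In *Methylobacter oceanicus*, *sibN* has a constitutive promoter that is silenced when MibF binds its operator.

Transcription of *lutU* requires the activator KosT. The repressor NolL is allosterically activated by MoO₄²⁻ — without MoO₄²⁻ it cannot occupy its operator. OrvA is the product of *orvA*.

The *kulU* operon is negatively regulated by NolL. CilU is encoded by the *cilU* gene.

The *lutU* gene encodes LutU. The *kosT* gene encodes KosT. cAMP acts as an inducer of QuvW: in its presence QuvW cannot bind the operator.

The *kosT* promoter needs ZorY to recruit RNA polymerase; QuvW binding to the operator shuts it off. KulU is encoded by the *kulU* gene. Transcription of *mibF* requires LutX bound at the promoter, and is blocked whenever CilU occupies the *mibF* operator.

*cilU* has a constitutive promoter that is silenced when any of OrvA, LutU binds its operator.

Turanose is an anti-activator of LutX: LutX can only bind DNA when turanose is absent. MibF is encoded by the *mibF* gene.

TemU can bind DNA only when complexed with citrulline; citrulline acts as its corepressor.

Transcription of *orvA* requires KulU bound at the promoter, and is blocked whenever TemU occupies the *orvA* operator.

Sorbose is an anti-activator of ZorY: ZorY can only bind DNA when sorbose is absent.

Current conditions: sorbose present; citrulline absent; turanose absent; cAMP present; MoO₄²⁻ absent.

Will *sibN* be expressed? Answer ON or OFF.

OFF

MoO₄²⁻ is absent, so NolL is inactive.
With no repressor bound, *kulU* is transcribed.
So KulU is produced and active.
Citrulline is absent, so TemU is inactive.
No repressor is bound and KulU is active, so *orvA* is transcribed.
So OrvA is produced and active.
Sorbose is present, so ZorY is inactive.
cAMP is present, so QuvW is inactive.
Required activator ZorY is absent, so *kosT* is not transcribed.
So KosT is not produced.
Required activator KosT is absent, so *lutU* is not transcribed.
So LutU is not produced.
With repressor OrvA bound, *cilU* is not transcribed.
So CilU is not produced.
Turanose is absent, so LutX is active.
No repressor is bound and LutX is active, so *mibF* is transcribed.
So MibF is produced and active.
With repressor MibF bound, *sibN* is not transcribed.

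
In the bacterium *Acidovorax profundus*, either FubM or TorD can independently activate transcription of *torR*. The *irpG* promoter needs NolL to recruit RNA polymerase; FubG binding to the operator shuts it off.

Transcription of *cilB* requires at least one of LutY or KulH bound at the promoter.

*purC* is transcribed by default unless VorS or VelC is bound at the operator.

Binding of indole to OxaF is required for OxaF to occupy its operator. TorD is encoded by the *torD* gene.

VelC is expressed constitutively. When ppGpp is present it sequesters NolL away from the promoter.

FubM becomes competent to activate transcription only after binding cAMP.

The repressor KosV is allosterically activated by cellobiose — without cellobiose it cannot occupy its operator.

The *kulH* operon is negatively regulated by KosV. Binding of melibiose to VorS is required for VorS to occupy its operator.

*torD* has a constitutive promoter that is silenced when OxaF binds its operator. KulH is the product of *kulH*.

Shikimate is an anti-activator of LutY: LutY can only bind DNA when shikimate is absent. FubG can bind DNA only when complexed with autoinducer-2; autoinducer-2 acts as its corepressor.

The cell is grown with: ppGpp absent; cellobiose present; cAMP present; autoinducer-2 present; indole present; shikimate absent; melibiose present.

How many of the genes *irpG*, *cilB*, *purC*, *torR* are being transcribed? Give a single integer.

ppGpp is absent, so NolL is active.
Autoinducer-2 is present, so FubG is active.
With repressor FubG bound, *irpG* is not transcribed.
→ *irpG* is OFF.
Shikimate is absent, so LutY is active.
Cellobiose is present, so KosV is active.
With repressor KosV bound, *kulH* is not transcribed.
So KulH is not produced.
Activator LutY is present, so *cilB* is transcribed.
→ *cilB* is ON.
Melibiose is present, so VorS is active.
VelC is produced constitutively and is active.
With repressor VorS bound, *purC* is not transcribed.
→ *purC* is OFF.
cAMP is present, so FubM is active.
Indole is present, so OxaF is active.
With repressor OxaF bound, *torD* is not transcribed.
So TorD is not produced.
Activator FubM is present, so *torR* is transcribed.
→ *torR* is ON.
2 of the 4 genes are transcribed.

2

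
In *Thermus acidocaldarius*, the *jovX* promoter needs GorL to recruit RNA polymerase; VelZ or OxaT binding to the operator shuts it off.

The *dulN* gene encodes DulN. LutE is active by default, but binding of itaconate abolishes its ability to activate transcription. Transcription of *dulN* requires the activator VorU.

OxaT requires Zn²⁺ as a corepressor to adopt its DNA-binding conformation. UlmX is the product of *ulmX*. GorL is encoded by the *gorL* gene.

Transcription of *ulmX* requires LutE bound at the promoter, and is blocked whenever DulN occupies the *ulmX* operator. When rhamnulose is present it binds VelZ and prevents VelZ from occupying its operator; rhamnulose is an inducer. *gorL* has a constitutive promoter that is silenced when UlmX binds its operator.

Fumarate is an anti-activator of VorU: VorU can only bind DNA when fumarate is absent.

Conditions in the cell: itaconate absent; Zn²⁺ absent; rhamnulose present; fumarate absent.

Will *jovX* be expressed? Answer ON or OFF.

ON

Rhamnulose is present, so VelZ is inactive.
Zn²⁺ is absent, so OxaT is inactive.
Itaconate is absent, so LutE is active.
Fumarate is absent, so VorU is active.
No repressor is bound and VorU is active, so *dulN* is transcribed.
So DulN is produced and active.
With repressor DulN bound, *ulmX* is not transcribed.
So UlmX is not produced.
With no repressor bound, *gorL* is transcribed.
So GorL is produced and active.
No repressor is bound and GorL is active, so *jovX* is transcribed.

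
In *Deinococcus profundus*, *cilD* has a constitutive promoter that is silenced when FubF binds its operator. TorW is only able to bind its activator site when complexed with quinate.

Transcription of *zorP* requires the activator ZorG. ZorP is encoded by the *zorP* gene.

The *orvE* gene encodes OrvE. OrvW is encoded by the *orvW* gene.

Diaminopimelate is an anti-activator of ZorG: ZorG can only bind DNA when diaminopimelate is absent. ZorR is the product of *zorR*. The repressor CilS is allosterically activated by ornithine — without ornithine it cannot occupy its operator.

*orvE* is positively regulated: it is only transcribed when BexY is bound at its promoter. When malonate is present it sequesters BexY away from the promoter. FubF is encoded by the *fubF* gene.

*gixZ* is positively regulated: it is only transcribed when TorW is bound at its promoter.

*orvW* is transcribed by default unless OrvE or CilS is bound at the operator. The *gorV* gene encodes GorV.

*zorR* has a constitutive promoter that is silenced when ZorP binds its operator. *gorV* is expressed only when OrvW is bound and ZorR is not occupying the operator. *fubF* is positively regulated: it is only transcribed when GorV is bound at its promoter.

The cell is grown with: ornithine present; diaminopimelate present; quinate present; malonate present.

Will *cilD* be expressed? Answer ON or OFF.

ON

Malonate is present, so BexY is inactive.
Required activator BexY is absent, so *orvE* is not transcribed.
So OrvE is not produced.
Ornithine is present, so CilS is active.
With repressor CilS bound, *orvW* is not transcribed.
So OrvW is not produced.
Diaminopimelate is present, so ZorG is inactive.
Required activator ZorG is absent, so *zorP* is not transcribed.
So ZorP is not produced.
With no repressor bound, *zorR* is transcribed.
So ZorR is produced and active.
With repressor ZorR bound, *gorV* is not transcribed.
So GorV is not produced.
Required activator GorV is absent, so *fubF* is not transcribed.
So FubF is not produced.
With no repressor bound, *cilD* is transcribed.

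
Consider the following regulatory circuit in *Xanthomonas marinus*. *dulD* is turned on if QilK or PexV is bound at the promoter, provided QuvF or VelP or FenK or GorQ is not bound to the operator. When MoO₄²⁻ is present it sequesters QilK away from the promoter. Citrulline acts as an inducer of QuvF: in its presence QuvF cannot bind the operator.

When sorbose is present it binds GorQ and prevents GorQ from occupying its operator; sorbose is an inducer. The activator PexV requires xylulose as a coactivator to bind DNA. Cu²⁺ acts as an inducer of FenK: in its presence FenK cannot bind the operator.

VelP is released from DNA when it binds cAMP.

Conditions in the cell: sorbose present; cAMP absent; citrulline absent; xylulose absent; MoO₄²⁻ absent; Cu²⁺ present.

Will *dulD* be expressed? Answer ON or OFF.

MoO₄²⁻ is absent, so QilK is active.
Xylulose is absent, so PexV is inactive.
Citrulline is absent, so QuvF is active.
cAMP is absent, so VelP is active.
Cu²⁺ is present, so FenK is inactive.
Sorbose is present, so GorQ is inactive.
With repressor QuvF bound, *dulD* is not transcribed.

OFF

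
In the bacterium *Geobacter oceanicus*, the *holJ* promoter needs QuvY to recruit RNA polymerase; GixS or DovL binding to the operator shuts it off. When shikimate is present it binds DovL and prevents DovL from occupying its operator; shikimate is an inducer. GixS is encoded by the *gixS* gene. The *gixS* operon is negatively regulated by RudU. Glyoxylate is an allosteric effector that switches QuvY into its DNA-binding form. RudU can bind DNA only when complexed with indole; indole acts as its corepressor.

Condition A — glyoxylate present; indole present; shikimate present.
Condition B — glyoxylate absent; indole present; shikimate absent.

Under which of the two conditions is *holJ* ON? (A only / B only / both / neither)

Condition A:
Glyoxylate is present, so QuvY is active.
Indole is present, so RudU is active.
With repressor RudU bound, *gixS* is not transcribed.
So GixS is not produced.
Shikimate is present, so DovL is inactive.
No repressor is bound and QuvY is active, so *holJ* is transcribed.
→ *holJ* is ON in A.
Condition B:
Glyoxylate is absent, so QuvY is inactive.
Indole is present, so RudU is active.
With repressor RudU bound, *gixS* is not transcribed.
So GixS is not produced.
Shikimate is absent, so DovL is active.
With repressor DovL bound, *holJ* is not transcribed.
→ *holJ* is OFF in B.

A only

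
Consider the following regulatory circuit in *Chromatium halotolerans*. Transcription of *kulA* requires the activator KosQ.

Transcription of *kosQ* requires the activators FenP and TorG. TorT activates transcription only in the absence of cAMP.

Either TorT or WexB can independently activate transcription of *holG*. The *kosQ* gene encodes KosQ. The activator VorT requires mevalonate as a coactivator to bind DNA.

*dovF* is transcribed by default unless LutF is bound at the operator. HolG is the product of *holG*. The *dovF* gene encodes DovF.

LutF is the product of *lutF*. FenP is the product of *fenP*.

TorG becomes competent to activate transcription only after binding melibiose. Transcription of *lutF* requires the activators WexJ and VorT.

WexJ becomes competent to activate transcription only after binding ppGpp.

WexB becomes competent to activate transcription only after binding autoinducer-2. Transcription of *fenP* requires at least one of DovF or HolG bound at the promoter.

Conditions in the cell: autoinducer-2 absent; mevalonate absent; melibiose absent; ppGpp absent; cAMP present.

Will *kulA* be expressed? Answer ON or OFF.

OFF

ppGpp is absent, so WexJ is inactive.
Mevalonate is absent, so VorT is inactive.
Required activator WexJ is absent, so *lutF* is not transcribed.
So LutF is not produced.
With no repressor bound, *dovF* is transcribed.
So DovF is produced and active.
cAMP is present, so TorT is inactive.
Autoinducer-2 is absent, so WexB is inactive.
No activator is available at the *holG* promoter, so *holG* is not transcribed.
So HolG is not produced.
Activator DovF is present, so *fenP* is transcribed.
So FenP is produced and active.
Melibiose is absent, so TorG is inactive.
Required activator TorG is absent, so *kosQ* is not transcribed.
So KosQ is not produced.
Required activator KosQ is absent, so *kulA* is not transcribed.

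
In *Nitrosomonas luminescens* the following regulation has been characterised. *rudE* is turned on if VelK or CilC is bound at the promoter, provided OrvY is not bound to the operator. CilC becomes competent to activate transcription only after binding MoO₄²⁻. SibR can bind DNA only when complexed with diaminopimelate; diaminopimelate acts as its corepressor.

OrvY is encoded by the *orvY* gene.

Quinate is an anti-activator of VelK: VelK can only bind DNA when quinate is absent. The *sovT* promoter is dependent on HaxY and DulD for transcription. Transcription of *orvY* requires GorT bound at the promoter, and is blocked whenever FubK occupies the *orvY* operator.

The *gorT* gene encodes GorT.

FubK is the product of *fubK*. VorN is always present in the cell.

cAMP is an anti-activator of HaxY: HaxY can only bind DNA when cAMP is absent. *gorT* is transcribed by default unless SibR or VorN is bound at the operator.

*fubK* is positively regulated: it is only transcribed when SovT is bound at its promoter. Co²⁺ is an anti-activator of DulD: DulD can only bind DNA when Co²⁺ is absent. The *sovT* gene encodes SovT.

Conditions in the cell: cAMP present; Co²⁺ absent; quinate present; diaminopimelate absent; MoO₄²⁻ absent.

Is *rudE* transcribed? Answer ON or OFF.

Quinate is present, so VelK is inactive.
Diaminopimelate is absent, so SibR is inactive.
VorN is produced constitutively and is active.
With repressor VorN bound, *gorT* is not transcribed.
So GorT is not produced.
cAMP is present, so HaxY is inactive.
Co²⁺ is absent, so DulD is active.
Required activator HaxY is absent, so *sovT* is not transcribed.
So SovT is not produced.
Required activator SovT is absent, so *fubK* is not transcribed.
So FubK is not produced.
Required activator GorT is absent, so *orvY* is not transcribed.
So OrvY is not produced.
MoO₄²⁻ is absent, so CilC is inactive.
No activator is available at the *rudE* promoter, so *rudE* is not transcribed.

OFF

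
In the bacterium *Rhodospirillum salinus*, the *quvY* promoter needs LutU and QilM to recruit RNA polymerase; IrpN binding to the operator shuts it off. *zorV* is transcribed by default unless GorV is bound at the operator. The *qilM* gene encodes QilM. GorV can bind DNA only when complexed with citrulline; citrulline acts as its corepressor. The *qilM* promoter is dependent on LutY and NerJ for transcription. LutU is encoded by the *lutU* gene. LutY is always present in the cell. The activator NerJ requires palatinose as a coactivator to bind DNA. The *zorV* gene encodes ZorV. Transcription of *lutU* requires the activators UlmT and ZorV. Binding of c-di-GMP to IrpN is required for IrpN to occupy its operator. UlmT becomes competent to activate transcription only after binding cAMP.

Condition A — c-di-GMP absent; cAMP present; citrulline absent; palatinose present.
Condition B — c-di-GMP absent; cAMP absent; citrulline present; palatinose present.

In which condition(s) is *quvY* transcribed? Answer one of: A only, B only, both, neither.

A only

Condition A:
c-di-GMP is absent, so IrpN is inactive.
cAMP is present, so UlmT is active.
Citrulline is absent, so GorV is inactive.
With no repressor bound, *zorV* is transcribed.
So ZorV is produced and active.
No repressor is bound and UlmT and ZorV are active, so *lutU* is transcribed.
So LutU is produced and active.
LutY is produced constitutively and is active.
Palatinose is present, so NerJ is active.
No repressor is bound and LutY and NerJ are active, so *qilM* is transcribed.
So QilM is produced and active.
No repressor is bound and LutU and QilM are active, so *quvY* is transcribed.
→ *quvY* is ON in A.
Condition B:
c-di-GMP is absent, so IrpN is inactive.
cAMP is absent, so UlmT is inactive.
Citrulline is present, so GorV is active.
With repressor GorV bound, *zorV* is not transcribed.
So ZorV is not produced.
Required activator UlmT is absent, so *lutU* is not transcribed.
So LutU is not produced.
LutY is produced constitutively and is active.
Palatinose is present, so NerJ is active.
No repressor is bound and LutY and NerJ are active, so *qilM* is transcribed.
So QilM is produced and active.
Required activator LutU is absent, so *quvY* is not transcribed.
→ *quvY* is OFF in B.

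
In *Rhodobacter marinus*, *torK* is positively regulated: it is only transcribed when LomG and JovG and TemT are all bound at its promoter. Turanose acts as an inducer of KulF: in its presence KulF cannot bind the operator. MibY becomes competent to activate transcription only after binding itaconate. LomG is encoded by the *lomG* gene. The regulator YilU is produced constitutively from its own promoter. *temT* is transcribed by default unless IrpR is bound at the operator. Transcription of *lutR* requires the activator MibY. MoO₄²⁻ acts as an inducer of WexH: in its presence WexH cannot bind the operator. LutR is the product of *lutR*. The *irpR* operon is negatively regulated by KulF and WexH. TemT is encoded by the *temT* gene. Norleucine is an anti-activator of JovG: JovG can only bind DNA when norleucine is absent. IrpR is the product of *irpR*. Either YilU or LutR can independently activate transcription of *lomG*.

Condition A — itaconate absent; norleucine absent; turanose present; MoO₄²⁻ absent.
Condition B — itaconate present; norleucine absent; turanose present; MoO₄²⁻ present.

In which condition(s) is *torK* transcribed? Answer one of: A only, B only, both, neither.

Condition A:
YilU is produced constitutively and is active.
Itaconate is absent, so MibY is inactive.
Required activator MibY is absent, so *lutR* is not transcribed.
So LutR is not produced.
Activator YilU is present, so *lomG* is transcribed.
So LomG is produced and active.
Norleucine is absent, so JovG is active.
Turanose is present, so KulF is inactive.
MoO₄²⁻ is absent, so WexH is active.
With repressor WexH bound, *irpR* is not transcribed.
So IrpR is not produced.
With no repressor bound, *temT* is transcribed.
So TemT is produced and active.
No repressor is bound and LomG and JovG and TemT are active, so *torK* is transcribed.
→ *torK* is ON in A.
Condition B:
YilU is produced constitutively and is active.
Itaconate is present, so MibY is active.
No repressor is bound and MibY is active, so *lutR* is transcribed.
So LutR is produced and active.
Activator YilU is present, so *lomG* is transcribed.
So LomG is produced and active.
Norleucine is absent, so JovG is active.
Turanose is present, so KulF is inactive.
MoO₄²⁻ is present, so WexH is inactive.
With no repressor bound, *irpR* is transcribed.
So IrpR is produced and active.
With repressor IrpR bound, *temT* is not transcribed.
So TemT is not produced.
Required activator TemT is absent, so *torK* is not transcribed.
→ *torK* is OFF in B.

A only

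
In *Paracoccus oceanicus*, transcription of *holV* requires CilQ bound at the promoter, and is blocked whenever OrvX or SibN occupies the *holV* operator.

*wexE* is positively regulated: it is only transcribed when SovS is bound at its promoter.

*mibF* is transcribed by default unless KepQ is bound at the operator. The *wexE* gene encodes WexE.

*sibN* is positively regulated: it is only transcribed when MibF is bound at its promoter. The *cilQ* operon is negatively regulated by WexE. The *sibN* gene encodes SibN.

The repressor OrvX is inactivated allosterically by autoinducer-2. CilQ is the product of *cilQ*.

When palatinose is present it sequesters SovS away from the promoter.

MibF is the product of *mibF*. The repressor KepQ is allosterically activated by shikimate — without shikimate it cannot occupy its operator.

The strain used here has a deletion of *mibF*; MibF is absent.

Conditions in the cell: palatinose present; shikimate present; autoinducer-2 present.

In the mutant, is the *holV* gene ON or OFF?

Autoinducer-2 is present, so OrvX is inactive.
Palatinose is present, so SovS is inactive.
Required activator SovS is absent, so *wexE* is not transcribed.
So WexE is not produced.
With no repressor bound, *cilQ* is transcribed.
So CilQ is produced and active.
MibF is non-functional in this strain, so it has no effect.
Required activator MibF is absent, so *sibN* is not transcribed.
So SibN is not produced.
No repressor is bound and CilQ is active, so *holV* is transcribed.

ON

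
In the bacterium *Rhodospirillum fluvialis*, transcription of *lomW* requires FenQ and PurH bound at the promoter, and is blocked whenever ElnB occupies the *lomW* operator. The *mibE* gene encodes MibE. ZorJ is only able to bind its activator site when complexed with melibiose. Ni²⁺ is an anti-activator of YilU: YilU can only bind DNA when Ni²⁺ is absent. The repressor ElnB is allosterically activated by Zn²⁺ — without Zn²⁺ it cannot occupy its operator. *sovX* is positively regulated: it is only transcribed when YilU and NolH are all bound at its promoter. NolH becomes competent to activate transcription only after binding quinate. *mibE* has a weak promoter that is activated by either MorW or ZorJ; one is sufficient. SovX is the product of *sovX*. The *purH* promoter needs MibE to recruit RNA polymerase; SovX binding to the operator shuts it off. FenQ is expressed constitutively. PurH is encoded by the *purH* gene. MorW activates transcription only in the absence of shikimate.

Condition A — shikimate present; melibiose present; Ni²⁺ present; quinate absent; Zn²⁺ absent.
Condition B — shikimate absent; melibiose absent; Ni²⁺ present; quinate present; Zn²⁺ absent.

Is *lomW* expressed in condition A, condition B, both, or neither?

Condition A:
FenQ is produced constitutively and is active.
Shikimate is present, so MorW is inactive.
Melibiose is present, so ZorJ is active.
Activator ZorJ is present, so *mibE* is transcribed.
So MibE is produced and active.
Ni²⁺ is present, so YilU is inactive.
Quinate is absent, so NolH is inactive.
Required activator YilU is absent, so *sovX* is not transcribed.
So SovX is not produced.
No repressor is bound and MibE is active, so *purH* is transcribed.
So PurH is produced and active.
Zn²⁺ is absent, so ElnB is inactive.
No repressor is bound and FenQ and PurH are active, so *lomW* is transcribed.
→ *lomW* is ON in A.
Condition B:
FenQ is produced constitutively and is active.
Shikimate is absent, so MorW is active.
Melibiose is absent, so ZorJ is inactive.
Activator MorW is present, so *mibE* is transcribed.
So MibE is produced and active.
Ni²⁺ is present, so YilU is inactive.
Quinate is present, so NolH is active.
Required activator YilU is absent, so *sovX* is not transcribed.
So SovX is not produced.
No repressor is bound and MibE is active, so *purH* is transcribed.
So PurH is produced and active.
Zn²⁺ is absent, so ElnB is inactive.
No repressor is bound and FenQ and PurH are active, so *lomW* is transcribed.
→ *lomW* is ON in B.

both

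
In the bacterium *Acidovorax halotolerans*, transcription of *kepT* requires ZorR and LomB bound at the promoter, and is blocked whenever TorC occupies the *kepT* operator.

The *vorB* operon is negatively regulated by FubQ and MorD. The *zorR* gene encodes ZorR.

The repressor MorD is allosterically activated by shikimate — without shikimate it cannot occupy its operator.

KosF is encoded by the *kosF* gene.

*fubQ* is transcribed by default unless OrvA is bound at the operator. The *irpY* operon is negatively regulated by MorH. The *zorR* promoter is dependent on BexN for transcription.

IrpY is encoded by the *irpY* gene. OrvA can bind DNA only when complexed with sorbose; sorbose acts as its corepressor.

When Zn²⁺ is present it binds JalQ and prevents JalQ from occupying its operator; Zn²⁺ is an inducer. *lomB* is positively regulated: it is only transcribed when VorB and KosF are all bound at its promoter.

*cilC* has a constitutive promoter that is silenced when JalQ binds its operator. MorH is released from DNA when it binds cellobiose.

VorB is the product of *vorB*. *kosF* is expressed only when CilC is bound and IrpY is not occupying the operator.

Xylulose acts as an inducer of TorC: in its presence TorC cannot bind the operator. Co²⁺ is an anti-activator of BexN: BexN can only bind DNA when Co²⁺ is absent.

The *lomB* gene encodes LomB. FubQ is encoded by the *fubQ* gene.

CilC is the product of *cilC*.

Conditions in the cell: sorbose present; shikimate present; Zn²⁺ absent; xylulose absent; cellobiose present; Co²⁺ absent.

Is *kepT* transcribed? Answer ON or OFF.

OFF

Co²⁺ is absent, so BexN is active.
No repressor is bound and BexN is active, so *zorR* is transcribed.
So ZorR is produced and active.
Xylulose is absent, so TorC is active.
Sorbose is present, so OrvA is active.
With repressor OrvA bound, *fubQ* is not transcribed.
So FubQ is not produced.
Shikimate is present, so MorD is active.
With repressor MorD bound, *vorB* is not transcribed.
So VorB is not produced.
Cellobiose is present, so MorH is inactive.
With no repressor bound, *irpY* is transcribed.
So IrpY is produced and active.
Zn²⁺ is absent, so JalQ is active.
With repressor JalQ bound, *cilC* is not transcribed.
So CilC is not produced.
With repressor IrpY bound, *kosF* is not transcribed.
So KosF is not produced.
Required activator VorB is absent, so *lomB* is not transcribed.
So LomB is not produced.
With repressor TorC bound, *kepT* is not transcribed.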